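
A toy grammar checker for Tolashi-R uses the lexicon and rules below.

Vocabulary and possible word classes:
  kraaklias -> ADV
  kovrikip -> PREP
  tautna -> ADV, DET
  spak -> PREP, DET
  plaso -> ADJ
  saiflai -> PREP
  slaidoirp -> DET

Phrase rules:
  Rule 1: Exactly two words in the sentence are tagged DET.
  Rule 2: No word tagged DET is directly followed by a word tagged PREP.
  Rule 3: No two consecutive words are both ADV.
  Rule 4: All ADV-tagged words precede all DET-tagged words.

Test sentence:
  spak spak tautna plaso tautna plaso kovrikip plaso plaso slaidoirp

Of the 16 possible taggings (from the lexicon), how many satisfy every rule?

Candidates per position — 1:spak {PREP,DET}; 2:spak {PREP,DET}; 3:tautna {ADV,DET}; 4:plaso {ADJ}; 5:tautna {ADV,DET}; 6:plaso {ADJ}; 7:kovrikip {PREP}; 8:plaso {ADJ}; 9:plaso {ADJ}; 10:slaidoirp {DET}.
There are 16 candidate sequences in total.
The sequences that satisfy every rule: PREP PREP ADV ADJ DET ADJ PREP ADJ ADJ DET.
Count = 1.

1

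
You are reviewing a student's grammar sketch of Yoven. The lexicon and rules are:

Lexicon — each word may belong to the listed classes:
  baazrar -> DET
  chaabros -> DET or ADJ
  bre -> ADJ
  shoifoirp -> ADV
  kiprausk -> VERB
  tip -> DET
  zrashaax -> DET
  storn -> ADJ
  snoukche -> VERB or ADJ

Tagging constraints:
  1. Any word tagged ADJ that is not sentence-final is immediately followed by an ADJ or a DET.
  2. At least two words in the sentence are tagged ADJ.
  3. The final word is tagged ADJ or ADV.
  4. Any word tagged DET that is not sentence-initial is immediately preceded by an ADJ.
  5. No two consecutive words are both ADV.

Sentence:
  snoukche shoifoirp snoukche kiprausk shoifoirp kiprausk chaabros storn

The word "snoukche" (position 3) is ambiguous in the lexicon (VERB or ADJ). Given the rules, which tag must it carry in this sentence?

Candidates per position — 1:snoukche {VERB,ADJ}; 2:shoifoirp {ADV}; 3:snoukche {VERB,ADJ}; 4:kiprausk {VERB}; 5:shoifoirp {ADV}; 6:kiprausk {VERB}; 7:chaabros {DET,ADJ}; 8:storn {ADJ}.
If word 1 were ADJ, no tagging could satisfy rule 1; so word 1 is VERB.
If word 3 were ADJ, no tagging could satisfy rule 1; so word 3 is VERB.
If word 7 were DET, no tagging could satisfy rule 2; so word 7 is ADJ.
The only consistent sequence is: VERB ADV VERB VERB ADV VERB ADJ ADJ.
Verifying each rule — rule 1 ✓; rule 2 ✓; rule 3 ✓; rule 4 ✓; rule 5 ✓.

VERB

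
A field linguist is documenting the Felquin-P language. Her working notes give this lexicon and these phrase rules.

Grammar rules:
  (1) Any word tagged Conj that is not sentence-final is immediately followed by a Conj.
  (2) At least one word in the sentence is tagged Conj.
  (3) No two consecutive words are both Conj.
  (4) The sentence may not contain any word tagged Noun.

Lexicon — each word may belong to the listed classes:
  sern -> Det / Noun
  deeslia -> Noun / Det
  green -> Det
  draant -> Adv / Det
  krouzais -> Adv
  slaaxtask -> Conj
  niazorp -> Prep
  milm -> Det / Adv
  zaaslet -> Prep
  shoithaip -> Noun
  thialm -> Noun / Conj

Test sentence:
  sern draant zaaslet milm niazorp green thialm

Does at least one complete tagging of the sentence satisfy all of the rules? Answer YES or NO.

Candidates per position — 1:sern {Det,Noun}; 2:draant {Adv,Det}; 3:zaaslet {Prep}; 4:milm {Det,Adv}; 5:niazorp {Prep}; 6:green {Det}; 7:thialm {Noun,Conj}.
One satisfying assignment: Det Det Prep Det Prep Det Conj.
Check: rule 1 satisfied; rule 2 satisfied; rule 3 satisfied; rule 4 satisfied.

YES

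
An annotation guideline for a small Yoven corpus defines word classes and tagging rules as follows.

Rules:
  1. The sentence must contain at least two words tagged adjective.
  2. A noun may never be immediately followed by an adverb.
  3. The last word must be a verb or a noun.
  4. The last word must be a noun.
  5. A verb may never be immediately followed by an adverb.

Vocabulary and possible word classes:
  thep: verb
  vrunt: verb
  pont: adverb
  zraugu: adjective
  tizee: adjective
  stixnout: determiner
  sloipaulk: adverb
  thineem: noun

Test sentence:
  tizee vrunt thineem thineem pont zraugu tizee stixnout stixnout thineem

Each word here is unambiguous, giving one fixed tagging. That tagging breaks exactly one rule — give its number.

Fixed tagging: adjective verb noun noun adverb adjective adjective determiner determiner noun.
Rule check: R1 holds, R2 violated, R3 holds, R4 holds, R5 holds.
Only rule 2 fails.

2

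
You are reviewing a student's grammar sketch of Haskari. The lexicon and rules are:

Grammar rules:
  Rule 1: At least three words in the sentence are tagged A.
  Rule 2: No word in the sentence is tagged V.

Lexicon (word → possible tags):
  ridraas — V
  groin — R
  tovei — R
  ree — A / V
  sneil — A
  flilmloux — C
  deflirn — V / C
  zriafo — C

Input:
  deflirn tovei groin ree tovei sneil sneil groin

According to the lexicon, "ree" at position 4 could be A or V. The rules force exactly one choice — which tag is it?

A

Candidates per position — 1:deflirn {V,C}; 2:tovei {R}; 3:groin {R}; 4:ree {A,V}; 5:tovei {R}; 6:sneil {A}; 7:sneil {A}; 8:groin {R}.
Word 1 cannot be V — rule 2 would then fail for every completion. It is C.
Word 4 cannot be V — rule 1 would then fail for every completion. It is A.
That leaves exactly one tagging: C R R A R A A R.
Verifying each rule — rule 1 holds; rule 2 holds.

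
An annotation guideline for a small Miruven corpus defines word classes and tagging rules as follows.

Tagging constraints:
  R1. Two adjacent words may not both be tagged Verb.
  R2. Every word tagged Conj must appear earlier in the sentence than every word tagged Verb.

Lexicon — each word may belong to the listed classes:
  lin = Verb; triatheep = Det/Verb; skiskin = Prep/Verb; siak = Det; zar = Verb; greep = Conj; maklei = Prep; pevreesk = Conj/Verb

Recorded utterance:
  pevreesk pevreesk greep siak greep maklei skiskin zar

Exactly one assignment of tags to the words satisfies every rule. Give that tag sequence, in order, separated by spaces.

Conj Conj Conj Det Conj Prep Prep Verb

Candidates per position — 1:pevreesk {Conj,Verb}; 2:pevreesk {Conj,Verb}; 3:greep {Conj}; 4:siak {Det}; 5:greep {Conj}; 6:maklei {Prep}; 7:skiskin {Prep,Verb}; 8:zar {Verb}.
Position 1: tagging it Verb would leave rule 2 unsatisfiable, so it must be Conj.
Position 2: tagging it Verb would leave rule 2 unsatisfiable, so it must be Conj.
Position 7: tagging it Verb would leave rule 1 unsatisfiable, so it must be Prep.
The unique satisfying tagging is: Conj Conj Conj Det Conj Prep Prep Verb.
Checking: rule 1 satisfied; rule 2 satisfied.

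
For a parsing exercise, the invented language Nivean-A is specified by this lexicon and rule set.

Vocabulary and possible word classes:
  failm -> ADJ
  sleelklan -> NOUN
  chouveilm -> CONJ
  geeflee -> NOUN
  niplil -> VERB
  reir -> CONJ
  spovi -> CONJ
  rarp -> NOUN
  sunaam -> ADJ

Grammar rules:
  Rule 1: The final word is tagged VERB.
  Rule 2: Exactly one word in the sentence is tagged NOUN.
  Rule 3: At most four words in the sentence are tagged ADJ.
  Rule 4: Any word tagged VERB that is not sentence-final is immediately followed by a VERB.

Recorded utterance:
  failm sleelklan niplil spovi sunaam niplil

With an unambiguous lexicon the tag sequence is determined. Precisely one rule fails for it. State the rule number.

Fixed tagging: ADJ NOUN VERB CONJ ADJ VERB.
Applying the rules: R1 ✓, R2 ✓, R3 ✓, R4 ✗.
Only rule 4 fails.

4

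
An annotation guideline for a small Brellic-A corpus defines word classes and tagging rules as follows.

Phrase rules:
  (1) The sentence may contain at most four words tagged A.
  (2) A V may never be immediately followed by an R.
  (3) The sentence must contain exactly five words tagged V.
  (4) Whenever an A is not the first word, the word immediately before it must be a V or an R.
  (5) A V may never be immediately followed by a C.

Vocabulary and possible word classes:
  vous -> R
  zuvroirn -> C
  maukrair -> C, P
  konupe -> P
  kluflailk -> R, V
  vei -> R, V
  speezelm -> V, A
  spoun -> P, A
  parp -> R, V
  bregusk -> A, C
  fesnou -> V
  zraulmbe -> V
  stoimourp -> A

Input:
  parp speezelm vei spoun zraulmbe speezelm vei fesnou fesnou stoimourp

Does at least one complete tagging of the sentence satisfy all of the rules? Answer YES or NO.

YES

Candidates per position — 1:parp {R,V}; 2:speezelm {V,A}; 3:vei {R,V}; 4:spoun {P,A}; 5:zraulmbe {V}; 6:speezelm {V,A}; 7:vei {R,V}; 8:fesnou {V}; 9:fesnou {V}; 10:stoimourp {A}.
One satisfying assignment: R A V A V A V V V A.
Checking: rule 1 ok; rule 2 ok; rule 3 ok; rule 4 ok; rule 5 ok.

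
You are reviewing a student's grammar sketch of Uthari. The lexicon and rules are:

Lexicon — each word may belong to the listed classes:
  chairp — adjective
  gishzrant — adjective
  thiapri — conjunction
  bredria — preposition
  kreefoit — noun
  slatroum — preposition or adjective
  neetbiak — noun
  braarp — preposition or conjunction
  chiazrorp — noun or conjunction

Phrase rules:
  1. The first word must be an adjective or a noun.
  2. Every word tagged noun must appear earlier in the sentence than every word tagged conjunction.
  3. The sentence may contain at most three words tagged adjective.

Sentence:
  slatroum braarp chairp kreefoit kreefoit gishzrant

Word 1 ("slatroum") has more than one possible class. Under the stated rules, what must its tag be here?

adjective

Candidates per position — 1:slatroum {preposition,adjective}; 2:braarp {preposition,conjunction}; 3:chairp {adjective}; 4:kreefoit {noun}; 5:kreefoit {noun}; 6:gishzrant {adjective}.
Word 1 cannot be preposition — rule 1 would then fail for every completion. It is adjective.
Word 2 cannot be conjunction — rule 2 would then fail for every completion. It is preposition.
That leaves exactly one tagging: adjective preposition adjective noun noun adjective.
Checking: rule 1 ok; rule 2 ok; rule 3 ok.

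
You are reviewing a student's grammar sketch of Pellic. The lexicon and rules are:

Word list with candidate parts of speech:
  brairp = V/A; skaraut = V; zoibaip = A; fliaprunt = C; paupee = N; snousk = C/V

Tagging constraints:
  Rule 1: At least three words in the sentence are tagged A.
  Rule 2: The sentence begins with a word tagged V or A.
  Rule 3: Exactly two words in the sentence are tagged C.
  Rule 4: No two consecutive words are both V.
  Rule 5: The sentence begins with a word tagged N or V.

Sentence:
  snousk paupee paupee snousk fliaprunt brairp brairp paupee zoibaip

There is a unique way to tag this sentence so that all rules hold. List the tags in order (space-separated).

Candidates per position — 1:snousk {C,V}; 2:paupee {N}; 3:paupee {N}; 4:snousk {C,V}; 5:fliaprunt {C}; 6:brairp {V,A}; 7:brairp {V,A}; 8:paupee {N}; 9:zoibaip {A}.
If word 1 were C, no tagging could satisfy rule 2; so word 1 is V.
If word 4 were V, no tagging could satisfy rule 3; so word 4 is C.
If word 6 were V, no tagging could satisfy rule 1; so word 6 is A.
If word 7 were V, no tagging could satisfy rule 1; so word 7 is A.
So the tagging must be: V N N C C A A N A.
Checking: rule 1 ✓; rule 2 ✓; rule 3 ✓; rule 4 ✓; rule 5 ✓.

V N N C C A A N A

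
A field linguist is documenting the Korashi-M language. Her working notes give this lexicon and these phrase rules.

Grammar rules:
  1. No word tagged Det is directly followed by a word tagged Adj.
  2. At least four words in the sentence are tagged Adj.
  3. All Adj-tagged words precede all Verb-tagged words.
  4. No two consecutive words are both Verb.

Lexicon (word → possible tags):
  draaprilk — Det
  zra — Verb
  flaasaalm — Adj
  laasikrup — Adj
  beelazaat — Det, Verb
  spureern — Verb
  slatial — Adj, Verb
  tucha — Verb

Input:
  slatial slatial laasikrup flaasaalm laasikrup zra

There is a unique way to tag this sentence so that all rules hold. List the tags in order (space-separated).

Candidates per position — 1:slatial {Adj,Verb}; 2:slatial {Adj,Verb}; 3:laasikrup {Adj}; 4:flaasaalm {Adj}; 5:laasikrup {Adj}; 6:zra {Verb}.
If word 1 were Verb, no tagging could satisfy rule 3; so word 1 is Adj.
If word 2 were Verb, no tagging could satisfy rule 3; so word 2 is Adj.
That leaves exactly one tagging: Adj Adj Adj Adj Adj Verb.
Rule-by-rule: rule 1 holds; rule 2 holds; rule 3 holds; rule 4 holds.

Adj Adj Adj Adj Adj Verb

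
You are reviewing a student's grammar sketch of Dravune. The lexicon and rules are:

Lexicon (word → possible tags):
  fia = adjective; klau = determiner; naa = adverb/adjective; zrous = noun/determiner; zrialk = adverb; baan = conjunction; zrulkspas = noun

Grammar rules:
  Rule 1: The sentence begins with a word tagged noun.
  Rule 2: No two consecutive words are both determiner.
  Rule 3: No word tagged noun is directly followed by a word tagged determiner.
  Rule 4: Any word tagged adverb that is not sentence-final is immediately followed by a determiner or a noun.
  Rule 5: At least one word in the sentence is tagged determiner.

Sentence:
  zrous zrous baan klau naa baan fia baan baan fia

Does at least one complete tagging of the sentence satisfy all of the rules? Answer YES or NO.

YES

Candidates per position — 1:zrous {noun,determiner}; 2:zrous {noun,determiner}; 3:baan {conjunction}; 4:klau {determiner}; 5:naa {adverb,adjective}; 6:baan {conjunction}; 7:fia {adjective}; 8:baan {conjunction}; 9:baan {conjunction}; 10:fia {adjective}.
One satisfying assignment: noun noun conjunction determiner adjective conjunction adjective conjunction conjunction adjective.
Check: rule 1 satisfied; rule 2 satisfied; rule 3 satisfied; rule 4 satisfied; rule 5 satisfied.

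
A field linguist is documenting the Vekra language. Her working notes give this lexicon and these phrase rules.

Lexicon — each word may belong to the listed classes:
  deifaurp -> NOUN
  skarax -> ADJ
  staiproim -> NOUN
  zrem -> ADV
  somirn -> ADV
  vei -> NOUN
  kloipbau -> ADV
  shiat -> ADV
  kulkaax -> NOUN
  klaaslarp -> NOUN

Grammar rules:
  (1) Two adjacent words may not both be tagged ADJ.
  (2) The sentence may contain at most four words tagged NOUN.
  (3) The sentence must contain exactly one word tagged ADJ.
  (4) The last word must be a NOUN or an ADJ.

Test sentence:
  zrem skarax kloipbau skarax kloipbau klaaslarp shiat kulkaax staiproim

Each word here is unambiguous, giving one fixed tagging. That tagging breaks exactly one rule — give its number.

3

Fixed tagging: ADV ADJ ADV ADJ ADV NOUN ADV NOUN NOUN.
Checking each rule: R1 holds, R2 holds, R3 violated, R4 holds.
Only rule 3 fails.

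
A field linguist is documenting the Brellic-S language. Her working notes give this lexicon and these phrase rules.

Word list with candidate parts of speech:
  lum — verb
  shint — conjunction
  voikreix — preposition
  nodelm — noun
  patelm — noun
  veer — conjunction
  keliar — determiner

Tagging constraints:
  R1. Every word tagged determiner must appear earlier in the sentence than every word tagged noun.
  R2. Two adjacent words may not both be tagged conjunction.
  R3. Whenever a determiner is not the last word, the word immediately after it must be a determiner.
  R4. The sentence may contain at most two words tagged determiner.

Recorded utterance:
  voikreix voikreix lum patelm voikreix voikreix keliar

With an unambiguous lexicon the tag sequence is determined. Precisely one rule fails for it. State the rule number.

Fixed tagging: preposition preposition verb noun preposition preposition determiner.
Rule check: R1 ✗, R2 ✓, R3 ✓, R4 ✓.
Only rule 1 fails.

1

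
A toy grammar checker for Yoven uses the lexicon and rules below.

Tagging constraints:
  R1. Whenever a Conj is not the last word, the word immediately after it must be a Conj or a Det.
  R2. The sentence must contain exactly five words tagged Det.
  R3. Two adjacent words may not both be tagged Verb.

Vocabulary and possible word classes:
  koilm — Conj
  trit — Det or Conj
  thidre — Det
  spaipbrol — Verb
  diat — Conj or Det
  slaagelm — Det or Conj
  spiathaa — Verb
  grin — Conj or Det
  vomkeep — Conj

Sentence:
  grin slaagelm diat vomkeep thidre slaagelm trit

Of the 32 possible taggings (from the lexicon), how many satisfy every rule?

5

Candidates per position — 1:grin {Conj,Det}; 2:slaagelm {Det,Conj}; 3:diat {Conj,Det}; 4:vomkeep {Conj}; 5:thidre {Det}; 6:slaagelm {Det,Conj}; 7:trit {Det,Conj}.
There are 32 candidate sequences in total.
The sequences that satisfy every rule: Conj Det Det Conj Det Det Det; Det Det Conj Conj Det Det Det; Det Det Det Conj Det Det Conj; Det Det Det Conj Det Conj Det; Det Conj Det Conj Det Det Det.
Count = 5.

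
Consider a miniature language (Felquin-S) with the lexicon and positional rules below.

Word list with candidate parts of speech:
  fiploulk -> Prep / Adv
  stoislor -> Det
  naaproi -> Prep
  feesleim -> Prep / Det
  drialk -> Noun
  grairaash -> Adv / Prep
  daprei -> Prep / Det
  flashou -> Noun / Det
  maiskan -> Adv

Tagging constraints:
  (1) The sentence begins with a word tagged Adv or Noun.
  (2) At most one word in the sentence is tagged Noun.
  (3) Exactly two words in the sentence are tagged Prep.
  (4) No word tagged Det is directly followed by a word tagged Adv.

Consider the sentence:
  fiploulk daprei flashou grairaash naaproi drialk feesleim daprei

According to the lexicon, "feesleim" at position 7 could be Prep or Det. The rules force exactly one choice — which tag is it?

Det

Candidates per position — 1:fiploulk {Prep,Adv}; 2:daprei {Prep,Det}; 3:flashou {Noun,Det}; 4:grairaash {Adv,Prep}; 5:naaproi {Prep}; 6:drialk {Noun}; 7:feesleim {Prep,Det}; 8:daprei {Prep,Det}.
At position 1, choosing Prep makes rule 1 impossible to satisfy; hence Adv.
At position 3, choosing Noun makes rule 2 impossible to satisfy; hence Det.
At position 4, choosing Adv makes rule 4 impossible to satisfy; hence Prep.
At position 7, choosing Prep makes rule 3 impossible to satisfy; hence Det.
At position 8, choosing Prep makes rule 3 impossible to satisfy; hence Det.
At position 2, choosing Prep makes rule 3 impossible to satisfy; hence Det.
The unique satisfying tagging is: Adv Det Det Prep Prep Noun Det Det.
Checking: rule 1 ✓; rule 2 ✓; rule 3 ✓; rule 4 ✓.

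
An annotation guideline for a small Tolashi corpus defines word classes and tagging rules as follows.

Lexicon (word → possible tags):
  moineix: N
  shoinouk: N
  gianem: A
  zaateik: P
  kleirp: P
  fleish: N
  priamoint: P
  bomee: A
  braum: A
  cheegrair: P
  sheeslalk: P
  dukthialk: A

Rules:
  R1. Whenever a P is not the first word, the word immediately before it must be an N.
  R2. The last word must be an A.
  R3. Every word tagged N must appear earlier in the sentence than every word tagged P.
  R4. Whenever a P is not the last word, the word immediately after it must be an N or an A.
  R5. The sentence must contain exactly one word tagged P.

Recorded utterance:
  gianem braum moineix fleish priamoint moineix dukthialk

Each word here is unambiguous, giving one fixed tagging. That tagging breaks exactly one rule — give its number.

Fixed tagging: A A N N P N A.
Rule check: R1 ok, R2 ok, R3 fails, R4 ok, R5 ok.
Only rule 3 fails.

3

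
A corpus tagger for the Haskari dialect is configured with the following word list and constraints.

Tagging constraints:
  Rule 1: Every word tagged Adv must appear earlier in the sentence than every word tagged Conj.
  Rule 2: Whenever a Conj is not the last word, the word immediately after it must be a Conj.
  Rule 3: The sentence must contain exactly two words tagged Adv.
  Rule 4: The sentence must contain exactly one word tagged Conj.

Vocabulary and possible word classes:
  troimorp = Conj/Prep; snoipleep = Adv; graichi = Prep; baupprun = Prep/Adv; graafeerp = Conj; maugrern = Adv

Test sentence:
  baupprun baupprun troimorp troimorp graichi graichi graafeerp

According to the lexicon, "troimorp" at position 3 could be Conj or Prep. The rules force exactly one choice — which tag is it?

Prep

Candidates per position — 1:baupprun {Prep,Adv}; 2:baupprun {Prep,Adv}; 3:troimorp {Conj,Prep}; 4:troimorp {Conj,Prep}; 5:graichi {Prep}; 6:graichi {Prep}; 7:graafeerp {Conj}.
If word 1 were Prep, no tagging could satisfy rule 3; so word 1 is Adv.
If word 2 were Prep, no tagging could satisfy rule 3; so word 2 is Adv.
If word 3 were Conj, no tagging could satisfy rule 2; so word 3 is Prep.
If word 4 were Conj, no tagging could satisfy rule 2; so word 4 is Prep.
So the tagging must be: Adv Adv Prep Prep Prep Prep Conj.
Rule-by-rule: rule 1 satisfied; rule 2 satisfied; rule 3 satisfied; rule 4 satisfied.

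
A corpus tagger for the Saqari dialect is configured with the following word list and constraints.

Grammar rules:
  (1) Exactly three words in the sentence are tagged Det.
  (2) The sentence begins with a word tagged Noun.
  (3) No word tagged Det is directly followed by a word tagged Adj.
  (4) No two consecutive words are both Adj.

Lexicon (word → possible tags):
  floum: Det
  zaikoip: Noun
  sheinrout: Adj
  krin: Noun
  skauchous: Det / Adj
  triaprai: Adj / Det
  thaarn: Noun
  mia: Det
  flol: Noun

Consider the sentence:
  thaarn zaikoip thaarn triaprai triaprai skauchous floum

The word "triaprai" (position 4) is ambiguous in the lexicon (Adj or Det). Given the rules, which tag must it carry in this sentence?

Adj

Candidates per position — 1:thaarn {Noun}; 2:zaikoip {Noun}; 3:thaarn {Noun}; 4:triaprai {Adj,Det}; 5:triaprai {Adj,Det}; 6:skauchous {Det,Adj}; 7:floum {Det}.
Position 4: the remaining choice is settled jointly with positions 5, 6 — only Adj at position 4 is part of a tagging that satisfies every rule.
The unique satisfying tagging is: Noun Noun Noun Adj Det Det Det.
Rule-by-rule: rule 1 holds; rule 2 holds; rule 3 holds; rule 4 holds.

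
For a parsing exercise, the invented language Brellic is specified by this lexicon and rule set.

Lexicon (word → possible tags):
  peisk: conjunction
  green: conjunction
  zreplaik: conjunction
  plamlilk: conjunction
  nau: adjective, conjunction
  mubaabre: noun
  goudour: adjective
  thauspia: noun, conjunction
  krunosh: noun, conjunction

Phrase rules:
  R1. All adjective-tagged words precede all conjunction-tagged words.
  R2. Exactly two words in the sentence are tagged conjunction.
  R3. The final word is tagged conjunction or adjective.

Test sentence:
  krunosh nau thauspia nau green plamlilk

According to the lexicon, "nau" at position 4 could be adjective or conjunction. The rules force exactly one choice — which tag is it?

Candidates per position — 1:krunosh {noun,conjunction}; 2:nau {adjective,conjunction}; 3:thauspia {noun,conjunction}; 4:nau {adjective,conjunction}; 5:green {conjunction}; 6:plamlilk {conjunction}.
Position 1: tagging it conjunction would leave rule 2 unsatisfiable, so it must be noun.
Position 2: tagging it conjunction would leave rule 2 unsatisfiable, so it must be adjective.
Position 3: tagging it conjunction would leave rule 2 unsatisfiable, so it must be noun.
Position 4: tagging it conjunction would leave rule 2 unsatisfiable, so it must be adjective.
The only consistent sequence is: noun adjective noun adjective conjunction conjunction.
Check: rule 1 holds; rule 2 holds; rule 3 holds.

adjective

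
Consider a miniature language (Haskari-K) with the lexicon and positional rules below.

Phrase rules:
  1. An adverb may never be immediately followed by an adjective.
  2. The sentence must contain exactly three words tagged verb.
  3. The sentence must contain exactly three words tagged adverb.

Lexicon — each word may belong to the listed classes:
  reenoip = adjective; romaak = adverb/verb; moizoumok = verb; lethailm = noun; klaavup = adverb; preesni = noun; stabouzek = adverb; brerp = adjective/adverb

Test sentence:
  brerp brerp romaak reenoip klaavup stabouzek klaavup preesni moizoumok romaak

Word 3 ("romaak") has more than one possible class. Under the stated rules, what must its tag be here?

verb

Candidates per position — 1:brerp {adjective,adverb}; 2:brerp {adjective,adverb}; 3:romaak {adverb,verb}; 4:reenoip {adjective}; 5:klaavup {adverb}; 6:stabouzek {adverb}; 7:klaavup {adverb}; 8:preesni {noun}; 9:moizoumok {verb}; 10:romaak {adverb,verb}.
At position 1, choosing adverb makes rule 3 impossible to satisfy; hence adjective.
At position 2, choosing adverb makes rule 3 impossible to satisfy; hence adjective.
At position 3, choosing adverb makes rule 1 impossible to satisfy; hence verb.
At position 10, choosing adverb makes rule 2 impossible to satisfy; hence verb.
The only consistent sequence is: adjective adjective verb adjective adverb adverb adverb noun verb verb.
Check: rule 1 satisfied; rule 2 satisfied; rule 3 satisfied.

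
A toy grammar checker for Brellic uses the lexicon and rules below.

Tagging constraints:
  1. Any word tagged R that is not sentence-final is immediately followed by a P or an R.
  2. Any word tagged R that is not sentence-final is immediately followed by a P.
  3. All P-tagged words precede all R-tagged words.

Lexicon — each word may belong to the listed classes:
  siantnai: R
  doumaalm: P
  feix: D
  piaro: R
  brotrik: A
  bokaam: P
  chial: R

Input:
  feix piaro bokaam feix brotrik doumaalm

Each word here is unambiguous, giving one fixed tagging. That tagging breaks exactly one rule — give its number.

Fixed tagging: D R P D A P.
Rule check: R1 ok, R2 ok, R3 fails.
Only rule 3 fails.

3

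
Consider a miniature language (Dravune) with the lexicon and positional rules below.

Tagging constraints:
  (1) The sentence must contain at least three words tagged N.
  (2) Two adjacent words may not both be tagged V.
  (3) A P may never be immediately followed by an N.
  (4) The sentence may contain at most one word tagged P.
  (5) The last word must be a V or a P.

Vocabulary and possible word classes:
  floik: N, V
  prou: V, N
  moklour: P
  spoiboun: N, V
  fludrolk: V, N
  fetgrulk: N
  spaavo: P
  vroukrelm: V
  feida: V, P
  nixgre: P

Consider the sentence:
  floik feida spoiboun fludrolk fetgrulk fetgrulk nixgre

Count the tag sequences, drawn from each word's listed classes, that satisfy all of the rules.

Candidates per position — 1:floik {N,V}; 2:feida {V,P}; 3:spoiboun {N,V}; 4:fludrolk {V,N}; 5:fetgrulk {N}; 6:fetgrulk {N}; 7:nixgre {P}.
There are 16 candidate sequences in total.
The sequences that satisfy every rule: N V N V N N P; N V N N N N P.
Count = 2.

2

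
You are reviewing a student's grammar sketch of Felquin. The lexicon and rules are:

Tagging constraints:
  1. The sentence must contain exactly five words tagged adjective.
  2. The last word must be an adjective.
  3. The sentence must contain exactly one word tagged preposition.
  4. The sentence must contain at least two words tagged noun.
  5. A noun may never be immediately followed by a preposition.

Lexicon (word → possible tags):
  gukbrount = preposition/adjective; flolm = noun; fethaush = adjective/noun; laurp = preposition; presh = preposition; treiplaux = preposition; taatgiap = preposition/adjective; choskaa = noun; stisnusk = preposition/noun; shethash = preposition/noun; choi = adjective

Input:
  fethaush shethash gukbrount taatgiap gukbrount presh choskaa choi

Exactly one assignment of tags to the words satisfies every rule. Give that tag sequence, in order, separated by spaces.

Candidates per position — 1:fethaush {adjective,noun}; 2:shethash {preposition,noun}; 3:gukbrount {preposition,adjective}; 4:taatgiap {preposition,adjective}; 5:gukbrount {preposition,adjective}; 6:presh {preposition}; 7:choskaa {noun}; 8:choi {adjective}.
If word 1 were noun, no tagging could satisfy rule 1; so word 1 is adjective.
If word 2 were preposition, no tagging could satisfy rule 3; so word 2 is noun.
If word 3 were preposition, no tagging could satisfy rule 1; so word 3 is adjective.
If word 4 were preposition, no tagging could satisfy rule 1; so word 4 is adjective.
If word 5 were preposition, no tagging could satisfy rule 1; so word 5 is adjective.
The only consistent sequence is: adjective noun adjective adjective adjective preposition noun adjective.
Rule-by-rule: rule 1 ok; rule 2 ok; rule 3 ok; rule 4 ok; rule 5 ok.

adjective noun adjective adjective adjective preposition noun adjective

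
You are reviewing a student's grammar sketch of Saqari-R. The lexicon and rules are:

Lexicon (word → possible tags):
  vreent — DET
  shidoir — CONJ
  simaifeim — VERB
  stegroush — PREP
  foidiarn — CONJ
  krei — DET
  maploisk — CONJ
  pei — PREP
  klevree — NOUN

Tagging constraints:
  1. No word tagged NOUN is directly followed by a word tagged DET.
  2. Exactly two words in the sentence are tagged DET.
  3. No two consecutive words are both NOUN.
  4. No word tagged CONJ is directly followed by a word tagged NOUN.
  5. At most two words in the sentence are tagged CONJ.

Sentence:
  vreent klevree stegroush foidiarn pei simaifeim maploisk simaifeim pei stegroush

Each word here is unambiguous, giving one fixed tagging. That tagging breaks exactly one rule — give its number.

Fixed tagging: DET NOUN PREP CONJ PREP VERB CONJ VERB PREP PREP.
Checking each rule: R1 ok, R2 fails, R3 ok, R4 ok, R5 ok.
Only rule 2 fails.

2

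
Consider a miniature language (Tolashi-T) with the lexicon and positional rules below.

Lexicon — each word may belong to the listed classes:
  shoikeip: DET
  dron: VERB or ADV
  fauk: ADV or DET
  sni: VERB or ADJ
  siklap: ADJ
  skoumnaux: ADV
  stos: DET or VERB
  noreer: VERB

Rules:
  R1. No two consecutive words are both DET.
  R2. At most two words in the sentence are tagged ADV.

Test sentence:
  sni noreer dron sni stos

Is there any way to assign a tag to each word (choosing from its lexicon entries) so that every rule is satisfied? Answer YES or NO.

Candidates per position — 1:sni {VERB,ADJ}; 2:noreer {VERB}; 3:dron {VERB,ADV}; 4:sni {VERB,ADJ}; 5:stos {DET,VERB}.
One satisfying assignment: VERB VERB VERB VERB DET.
Checking: rule 1 ✓; rule 2 ✓.

YES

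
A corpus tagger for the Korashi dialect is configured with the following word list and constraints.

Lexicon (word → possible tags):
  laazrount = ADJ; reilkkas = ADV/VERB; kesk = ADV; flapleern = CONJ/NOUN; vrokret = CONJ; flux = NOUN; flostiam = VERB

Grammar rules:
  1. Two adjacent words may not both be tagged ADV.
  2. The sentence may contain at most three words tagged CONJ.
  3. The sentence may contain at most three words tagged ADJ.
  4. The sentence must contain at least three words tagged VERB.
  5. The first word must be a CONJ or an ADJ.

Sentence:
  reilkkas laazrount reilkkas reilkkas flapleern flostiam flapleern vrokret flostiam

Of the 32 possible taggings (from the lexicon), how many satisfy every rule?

0

Candidates per position — 1:reilkkas {ADV,VERB}; 2:laazrount {ADJ}; 3:reilkkas {ADV,VERB}; 4:reilkkas {ADV,VERB}; 5:flapleern {CONJ,NOUN}; 6:flostiam {VERB}; 7:flapleern {CONJ,NOUN}; 8:vrokret {CONJ}; 9:flostiam {VERB}.
There are 32 candidate sequences in total.
Rule 5 cannot be satisfied by any choice of tags from the lexicon.
So there is no consistent tagging.
Count = 0.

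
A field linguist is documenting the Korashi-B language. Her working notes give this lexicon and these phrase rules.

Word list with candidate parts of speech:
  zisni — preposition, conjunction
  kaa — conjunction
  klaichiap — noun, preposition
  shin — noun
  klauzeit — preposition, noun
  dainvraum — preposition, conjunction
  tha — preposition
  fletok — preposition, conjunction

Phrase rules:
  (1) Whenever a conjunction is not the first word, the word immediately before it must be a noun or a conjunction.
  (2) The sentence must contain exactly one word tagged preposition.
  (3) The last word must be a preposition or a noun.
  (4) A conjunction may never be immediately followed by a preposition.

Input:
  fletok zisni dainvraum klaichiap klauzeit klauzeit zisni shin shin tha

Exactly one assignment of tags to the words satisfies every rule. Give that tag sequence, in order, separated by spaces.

conjunction conjunction conjunction noun noun noun conjunction noun noun preposition

Candidates per position — 1:fletok {preposition,conjunction}; 2:zisni {preposition,conjunction}; 3:dainvraum {preposition,conjunction}; 4:klaichiap {noun,preposition}; 5:klauzeit {preposition,noun}; 6:klauzeit {preposition,noun}; 7:zisni {preposition,conjunction}; 8:shin {noun}; 9:shin {noun}; 10:tha {preposition}.
Position 1: preposition is ruled out by rule 2; that leaves conjunction.
Position 2: preposition is ruled out by rule 2; that leaves conjunction.
Position 3: preposition is ruled out by rule 2; that leaves conjunction.
Position 4: preposition is ruled out by rule 2; that leaves noun.
Position 5: preposition is ruled out by rule 2; that leaves noun.
Position 6: preposition is ruled out by rule 2; that leaves noun.
Position 7: preposition is ruled out by rule 2; that leaves conjunction.
That leaves exactly one tagging: conjunction conjunction conjunction noun noun noun conjunction noun noun preposition.
Verifying each rule — rule 1 satisfied; rule 2 satisfied; rule 3 satisfied; rule 4 satisfied.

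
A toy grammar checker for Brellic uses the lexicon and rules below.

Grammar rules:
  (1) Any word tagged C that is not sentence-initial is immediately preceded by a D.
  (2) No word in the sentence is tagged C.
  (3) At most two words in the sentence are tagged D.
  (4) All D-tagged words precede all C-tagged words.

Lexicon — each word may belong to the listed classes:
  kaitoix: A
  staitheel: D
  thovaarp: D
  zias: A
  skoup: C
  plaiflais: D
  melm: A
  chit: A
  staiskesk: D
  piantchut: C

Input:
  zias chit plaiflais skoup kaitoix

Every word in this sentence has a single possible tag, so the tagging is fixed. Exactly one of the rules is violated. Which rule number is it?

2

Fixed tagging: A A D C A.
Checking each rule: R1 holds, R2 violated, R3 holds, R4 holds.
Only rule 2 fails.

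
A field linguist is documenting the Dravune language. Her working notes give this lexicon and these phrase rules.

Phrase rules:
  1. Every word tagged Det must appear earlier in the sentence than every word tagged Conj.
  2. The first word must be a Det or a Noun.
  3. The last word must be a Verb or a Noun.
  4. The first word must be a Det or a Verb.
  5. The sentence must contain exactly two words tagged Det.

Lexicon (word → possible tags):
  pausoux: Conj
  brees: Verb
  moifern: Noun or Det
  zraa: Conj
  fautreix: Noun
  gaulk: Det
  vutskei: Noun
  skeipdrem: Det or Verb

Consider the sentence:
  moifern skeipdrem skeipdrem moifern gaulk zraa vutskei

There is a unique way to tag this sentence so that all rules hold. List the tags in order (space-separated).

Candidates per position — 1:moifern {Noun,Det}; 2:skeipdrem {Det,Verb}; 3:skeipdrem {Det,Verb}; 4:moifern {Noun,Det}; 5:gaulk {Det}; 6:zraa {Conj}; 7:vutskei {Noun}.
Position 1: Noun is ruled out by rule 4; that leaves Det.
Position 2: Det is ruled out by rule 5; that leaves Verb.
Position 3: Det is ruled out by rule 5; that leaves Verb.
Position 4: Det is ruled out by rule 5; that leaves Noun.
The unique satisfying tagging is: Det Verb Verb Noun Det Conj Noun.
Check: rule 1 ok; rule 2 ok; rule 3 ok; rule 4 ok; rule 5 ok.

Det Verb Verb Noun Det Conj Noun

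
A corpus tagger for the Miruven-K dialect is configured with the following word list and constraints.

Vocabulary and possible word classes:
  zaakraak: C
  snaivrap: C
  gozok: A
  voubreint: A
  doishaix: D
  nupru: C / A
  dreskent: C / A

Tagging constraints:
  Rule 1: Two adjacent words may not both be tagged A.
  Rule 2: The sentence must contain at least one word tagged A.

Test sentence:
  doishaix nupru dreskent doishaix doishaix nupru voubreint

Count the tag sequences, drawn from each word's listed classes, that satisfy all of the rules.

Candidates per position — 1:doishaix {D}; 2:nupru {C,A}; 3:dreskent {C,A}; 4:doishaix {D}; 5:doishaix {D}; 6:nupru {C,A}; 7:voubreint {A}.
There are 8 candidate sequences in total.
The sequences that satisfy every rule: D C C D D C A; D C A D D C A; D A C D D C A.
Count = 3.

3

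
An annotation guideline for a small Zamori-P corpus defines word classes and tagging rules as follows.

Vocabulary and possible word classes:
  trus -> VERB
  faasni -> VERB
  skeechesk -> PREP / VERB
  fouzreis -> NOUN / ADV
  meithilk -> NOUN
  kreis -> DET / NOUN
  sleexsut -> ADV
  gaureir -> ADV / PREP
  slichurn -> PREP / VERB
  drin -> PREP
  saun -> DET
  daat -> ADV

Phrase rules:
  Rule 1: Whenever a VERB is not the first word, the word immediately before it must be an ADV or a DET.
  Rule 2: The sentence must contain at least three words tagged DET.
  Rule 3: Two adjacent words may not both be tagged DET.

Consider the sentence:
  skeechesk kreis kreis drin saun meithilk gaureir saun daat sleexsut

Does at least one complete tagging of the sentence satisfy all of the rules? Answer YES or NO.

YES

Candidates per position — 1:skeechesk {PREP,VERB}; 2:kreis {DET,NOUN}; 3:kreis {DET,NOUN}; 4:drin {PREP}; 5:saun {DET}; 6:meithilk {NOUN}; 7:gaureir {ADV,PREP}; 8:saun {DET}; 9:daat {ADV}; 10:sleexsut {ADV}.
One satisfying assignment: PREP DET NOUN PREP DET NOUN ADV DET ADV ADV.
Checking: rule 1 satisfied; rule 2 satisfied; rule 3 satisfied.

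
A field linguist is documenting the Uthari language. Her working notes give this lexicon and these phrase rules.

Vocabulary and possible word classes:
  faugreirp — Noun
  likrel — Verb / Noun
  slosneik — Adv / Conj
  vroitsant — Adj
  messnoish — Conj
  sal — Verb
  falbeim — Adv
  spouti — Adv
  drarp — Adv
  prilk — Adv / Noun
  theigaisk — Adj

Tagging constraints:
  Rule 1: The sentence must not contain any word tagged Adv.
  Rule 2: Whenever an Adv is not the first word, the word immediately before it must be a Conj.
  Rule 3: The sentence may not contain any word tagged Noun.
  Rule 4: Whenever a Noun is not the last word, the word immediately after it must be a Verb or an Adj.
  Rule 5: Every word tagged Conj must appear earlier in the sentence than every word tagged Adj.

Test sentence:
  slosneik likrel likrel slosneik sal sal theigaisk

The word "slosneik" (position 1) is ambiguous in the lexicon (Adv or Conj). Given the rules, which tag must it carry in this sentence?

Candidates per position — 1:slosneik {Adv,Conj}; 2:likrel {Verb,Noun}; 3:likrel {Verb,Noun}; 4:slosneik {Adv,Conj}; 5:sal {Verb}; 6:sal {Verb}; 7:theigaisk {Adj}.
At position 1, choosing Adv makes rule 1 impossible to satisfy; hence Conj.
At position 2, choosing Noun makes rule 3 impossible to satisfy; hence Verb.
At position 3, choosing Noun makes rule 3 impossible to satisfy; hence Verb.
At position 4, choosing Adv makes rule 1 impossible to satisfy; hence Conj.
That leaves exactly one tagging: Conj Verb Verb Conj Verb Verb Adj.
Checking: rule 1 ok; rule 2 ok; rule 3 ok; rule 4 ok; rule 5 ok.

Conj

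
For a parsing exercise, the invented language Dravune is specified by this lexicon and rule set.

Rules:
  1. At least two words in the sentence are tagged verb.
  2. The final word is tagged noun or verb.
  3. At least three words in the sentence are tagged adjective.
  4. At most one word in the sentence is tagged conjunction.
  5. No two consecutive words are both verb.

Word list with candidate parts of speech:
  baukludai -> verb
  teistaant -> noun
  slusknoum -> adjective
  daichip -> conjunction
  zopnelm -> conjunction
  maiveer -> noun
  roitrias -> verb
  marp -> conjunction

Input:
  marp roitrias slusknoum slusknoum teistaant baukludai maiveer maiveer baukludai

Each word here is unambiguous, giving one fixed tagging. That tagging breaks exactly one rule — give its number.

Fixed tagging: conjunction verb adjective adjective noun verb noun noun verb.
Applying the rules: R1 ok, R2 ok, R3 fails, R4 ok, R5 ok.
Only rule 3 fails.

3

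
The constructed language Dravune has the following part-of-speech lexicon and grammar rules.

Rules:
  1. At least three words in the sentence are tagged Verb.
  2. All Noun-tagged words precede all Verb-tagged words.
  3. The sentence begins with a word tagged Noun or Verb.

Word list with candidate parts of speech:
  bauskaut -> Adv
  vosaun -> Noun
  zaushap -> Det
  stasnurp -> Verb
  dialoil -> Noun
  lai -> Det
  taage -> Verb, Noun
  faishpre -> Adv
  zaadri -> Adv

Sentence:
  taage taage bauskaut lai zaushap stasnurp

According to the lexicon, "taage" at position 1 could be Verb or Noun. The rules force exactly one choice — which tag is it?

Verb

Candidates per position — 1:taage {Verb,Noun}; 2:taage {Verb,Noun}; 3:bauskaut {Adv}; 4:lai {Det}; 5:zaushap {Det}; 6:stasnurp {Verb}.
At position 1, choosing Noun makes rule 1 impossible to satisfy; hence Verb.
At position 2, choosing Noun makes rule 1 impossible to satisfy; hence Verb.
So the tagging must be: Verb Verb Adv Det Det Verb.
Checking: rule 1 ✓; rule 2 ✓; rule 3 ✓.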